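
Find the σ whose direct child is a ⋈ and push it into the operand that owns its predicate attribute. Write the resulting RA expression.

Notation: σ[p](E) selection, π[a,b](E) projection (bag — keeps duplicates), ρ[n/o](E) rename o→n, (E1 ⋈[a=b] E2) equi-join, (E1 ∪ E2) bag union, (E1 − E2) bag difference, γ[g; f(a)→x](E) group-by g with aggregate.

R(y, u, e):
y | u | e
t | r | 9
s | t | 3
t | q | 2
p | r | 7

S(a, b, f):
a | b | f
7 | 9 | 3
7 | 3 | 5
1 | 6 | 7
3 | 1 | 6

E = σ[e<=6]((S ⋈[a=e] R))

σ filters on e, owned by the right side.
E' = (S ⋈[a=e] σ[e<=6](R))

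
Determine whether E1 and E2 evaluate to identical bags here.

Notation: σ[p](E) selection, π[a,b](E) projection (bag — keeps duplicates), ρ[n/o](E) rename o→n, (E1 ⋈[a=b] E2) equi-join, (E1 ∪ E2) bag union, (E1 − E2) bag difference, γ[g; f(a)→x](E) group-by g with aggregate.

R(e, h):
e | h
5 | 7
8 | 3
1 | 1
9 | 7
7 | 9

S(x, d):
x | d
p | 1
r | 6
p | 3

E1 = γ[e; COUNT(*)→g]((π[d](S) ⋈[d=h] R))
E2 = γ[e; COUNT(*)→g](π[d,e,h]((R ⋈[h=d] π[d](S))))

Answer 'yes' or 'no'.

E1 per-node cardinality:
  S → 3
  π[d](S) → 3
  R → 5
  (π[d](S) ⋈[d=h] R) → 2
  γ[e; COUNT(*)→g]((π[d](S) ⋈[d=h] R)) → 2
E2 per-node cardinality:
  R → 5
  S → 3
  π[d](S) → 3
  (R ⋈[h=d] π[d](S)) → 2
  π[d,e,h]((R ⋈[h=d] π[d](S))) → 2
  γ[e; COUNT(*)→g](π[d,e,h]((R ⋈[h=d] π[d](S)))) → 2

E1 and E2 produce the same multiset:
e | g
1 | 1
8 | 1

yes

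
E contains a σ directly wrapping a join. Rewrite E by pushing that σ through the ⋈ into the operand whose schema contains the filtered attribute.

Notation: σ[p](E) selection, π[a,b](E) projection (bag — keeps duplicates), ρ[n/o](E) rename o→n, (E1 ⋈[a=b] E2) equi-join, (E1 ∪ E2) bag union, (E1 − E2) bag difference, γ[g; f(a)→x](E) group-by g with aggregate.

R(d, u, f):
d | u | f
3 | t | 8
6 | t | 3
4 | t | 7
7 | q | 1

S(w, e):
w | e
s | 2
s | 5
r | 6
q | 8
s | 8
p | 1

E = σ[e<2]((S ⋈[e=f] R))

σ filters on e, owned by the left side.
E' = (σ[e<2](S) ⋈[e=f] R)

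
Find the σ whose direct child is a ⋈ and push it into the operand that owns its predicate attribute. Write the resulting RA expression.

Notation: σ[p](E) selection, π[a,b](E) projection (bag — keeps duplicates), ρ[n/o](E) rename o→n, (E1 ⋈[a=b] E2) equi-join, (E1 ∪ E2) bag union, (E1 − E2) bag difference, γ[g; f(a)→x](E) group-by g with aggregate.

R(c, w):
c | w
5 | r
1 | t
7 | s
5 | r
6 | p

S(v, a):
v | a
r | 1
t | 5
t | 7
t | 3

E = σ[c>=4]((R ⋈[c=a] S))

σ filters on c, owned by the left side.
E' = (σ[c>=4](R) ⋈[c=a] S)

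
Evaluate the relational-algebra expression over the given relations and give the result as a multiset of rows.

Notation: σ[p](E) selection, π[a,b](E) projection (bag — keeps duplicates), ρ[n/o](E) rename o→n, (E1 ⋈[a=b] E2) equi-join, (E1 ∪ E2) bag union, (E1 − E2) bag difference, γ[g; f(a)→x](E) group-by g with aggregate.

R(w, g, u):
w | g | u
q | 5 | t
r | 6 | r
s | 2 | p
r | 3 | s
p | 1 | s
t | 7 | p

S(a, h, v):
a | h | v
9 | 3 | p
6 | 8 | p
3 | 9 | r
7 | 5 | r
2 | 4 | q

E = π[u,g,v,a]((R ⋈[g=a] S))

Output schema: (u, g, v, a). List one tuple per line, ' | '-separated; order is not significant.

Per-node cardinality:
  R → 6
  S → 5
  (R ⋈[g=a] S) → 4
  π[u,g,v,a]((R ⋈[g=a] S)) → 4

== RESULT ==
u | g | v | a
p | 2 | q | 2
p | 7 | r | 7
r | 6 | p | 6
s | 3 | r | 3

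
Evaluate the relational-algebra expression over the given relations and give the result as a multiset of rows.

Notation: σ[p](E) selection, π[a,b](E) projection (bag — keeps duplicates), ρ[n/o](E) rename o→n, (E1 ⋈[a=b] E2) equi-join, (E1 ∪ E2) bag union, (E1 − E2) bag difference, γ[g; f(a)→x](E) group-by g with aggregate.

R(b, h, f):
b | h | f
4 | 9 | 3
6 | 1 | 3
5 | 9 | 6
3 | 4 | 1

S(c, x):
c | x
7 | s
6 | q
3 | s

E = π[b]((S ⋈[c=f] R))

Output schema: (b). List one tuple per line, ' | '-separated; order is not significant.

Per-node cardinality:
  S → 3
  R → 4
  (S ⋈[c=f] R) → 3
  π[b]((S ⋈[c=f] R)) → 3

== RESULT ==
b
4
5
6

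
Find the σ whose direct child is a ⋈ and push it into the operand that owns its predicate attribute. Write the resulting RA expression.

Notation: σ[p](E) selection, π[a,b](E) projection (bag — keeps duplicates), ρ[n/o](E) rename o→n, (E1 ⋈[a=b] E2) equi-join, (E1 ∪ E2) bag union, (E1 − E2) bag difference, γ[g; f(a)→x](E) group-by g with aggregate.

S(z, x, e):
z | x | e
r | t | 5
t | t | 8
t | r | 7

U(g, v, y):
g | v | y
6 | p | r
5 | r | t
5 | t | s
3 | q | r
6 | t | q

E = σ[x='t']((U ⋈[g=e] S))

σ filters on x, owned by the right side.
E' = (U ⋈[g=e] σ[x='t'](S))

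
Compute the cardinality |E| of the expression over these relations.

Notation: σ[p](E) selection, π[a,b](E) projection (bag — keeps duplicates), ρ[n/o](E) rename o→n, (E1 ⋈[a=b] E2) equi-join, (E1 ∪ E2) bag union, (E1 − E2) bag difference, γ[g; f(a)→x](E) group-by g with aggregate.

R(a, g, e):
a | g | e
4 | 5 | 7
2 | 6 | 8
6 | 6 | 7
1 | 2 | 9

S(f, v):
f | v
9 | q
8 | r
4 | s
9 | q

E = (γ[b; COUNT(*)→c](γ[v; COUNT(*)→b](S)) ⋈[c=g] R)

Subexpression sizes:
  S → 4
  γ[v; COUNT(*)→b](S) → 3
  γ[b; COUNT(*)→c](γ[v; COUNT(*)→b](S)) → 2
  R → 4
  (γ[b; COUNT(*)→c](γ[v; COUNT(*)→b](S)) ⋈[c=g] R) → 1

|E| = 1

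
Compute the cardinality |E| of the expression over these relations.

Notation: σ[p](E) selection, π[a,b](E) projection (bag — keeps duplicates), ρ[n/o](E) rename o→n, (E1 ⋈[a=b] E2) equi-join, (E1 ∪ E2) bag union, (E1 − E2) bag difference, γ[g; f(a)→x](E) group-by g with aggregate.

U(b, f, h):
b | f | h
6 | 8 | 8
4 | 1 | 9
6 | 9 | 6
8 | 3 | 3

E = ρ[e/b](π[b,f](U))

Row counts bottom-up:
  U → 4
  π[b,f](U) → 4
  ρ[e/b](π[b,f](U)) → 4

|E| = 4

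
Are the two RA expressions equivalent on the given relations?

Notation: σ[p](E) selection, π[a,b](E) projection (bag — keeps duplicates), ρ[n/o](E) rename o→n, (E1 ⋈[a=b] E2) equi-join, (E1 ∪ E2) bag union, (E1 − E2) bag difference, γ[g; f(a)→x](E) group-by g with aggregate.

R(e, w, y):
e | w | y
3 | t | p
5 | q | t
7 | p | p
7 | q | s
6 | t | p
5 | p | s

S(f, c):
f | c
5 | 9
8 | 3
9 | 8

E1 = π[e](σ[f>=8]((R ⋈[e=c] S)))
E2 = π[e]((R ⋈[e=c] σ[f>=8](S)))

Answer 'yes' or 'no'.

E1 row counts bottom-up:
  R → 6
  S → 3
  (R ⋈[e=c] S) → 1
  σ[f>=8]((R ⋈[e=c] S)) → 1
  π[e](σ[f>=8]((R ⋈[e=c] S))) → 1
E2 row counts bottom-up:
  R → 6
  S → 3
  σ[f>=8](S) → 2
  (R ⋈[e=c] σ[f>=8](S)) → 1
  π[e]((R ⋈[e=c] σ[f>=8](S))) → 1

E1 and E2 produce the same multiset:
e
3

yes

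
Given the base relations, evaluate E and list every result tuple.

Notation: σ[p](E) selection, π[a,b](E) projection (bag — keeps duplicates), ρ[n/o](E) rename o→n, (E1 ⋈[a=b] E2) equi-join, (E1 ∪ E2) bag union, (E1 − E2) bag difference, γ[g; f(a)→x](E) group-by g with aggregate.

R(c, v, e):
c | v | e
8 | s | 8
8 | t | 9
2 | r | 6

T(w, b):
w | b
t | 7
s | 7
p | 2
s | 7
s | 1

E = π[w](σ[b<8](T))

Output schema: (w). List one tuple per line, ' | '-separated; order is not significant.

Subexpression sizes:
  T → 5
  σ[b<8](T) → 5
  π[w](σ[b<8](T)) → 5

== RESULT ==
w
p
s
s
s
t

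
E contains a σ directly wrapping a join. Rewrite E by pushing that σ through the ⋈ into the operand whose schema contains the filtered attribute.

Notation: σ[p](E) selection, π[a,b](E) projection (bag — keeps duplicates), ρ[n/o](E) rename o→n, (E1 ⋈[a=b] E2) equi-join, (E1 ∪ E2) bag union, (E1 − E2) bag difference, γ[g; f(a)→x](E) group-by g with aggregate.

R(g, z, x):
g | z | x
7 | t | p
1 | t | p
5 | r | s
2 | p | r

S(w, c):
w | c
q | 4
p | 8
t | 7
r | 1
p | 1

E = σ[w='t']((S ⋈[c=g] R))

σ filters on w, owned by the left side.
E' = (σ[w='t'](S) ⋈[c=g] R)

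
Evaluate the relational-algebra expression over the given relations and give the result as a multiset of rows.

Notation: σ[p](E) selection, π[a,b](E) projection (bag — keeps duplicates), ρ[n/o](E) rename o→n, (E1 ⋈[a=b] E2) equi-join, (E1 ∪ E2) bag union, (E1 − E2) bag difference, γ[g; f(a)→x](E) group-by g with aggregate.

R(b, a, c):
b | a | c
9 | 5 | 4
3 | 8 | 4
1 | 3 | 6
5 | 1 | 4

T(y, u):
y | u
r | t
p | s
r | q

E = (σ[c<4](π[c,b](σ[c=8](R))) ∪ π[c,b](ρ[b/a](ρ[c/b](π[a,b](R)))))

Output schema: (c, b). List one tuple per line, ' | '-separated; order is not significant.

Row counts bottom-up:
  R → 4
  σ[c=8](R) → 0
  π[c,b](σ[c=8](R)) → 0
  σ[c<4](π[c,b](σ[c=8](R))) → 0
  R → 4
  π[a,b](R) → 4
  ρ[c/b](π[a,b](R)) → 4
  ρ[b/a](ρ[c/b](π[a,b](R))) → 4
  π[c,b](ρ[b/a](ρ[c/b](π[a,b](R)))) → 4
  (σ[c<4](π[c,b](σ[c=8](R))) ∪ π[c,b](ρ[b/a](ρ[c/b](π[a,b](R))))) → 4

== RESULT ==
c | b
1 | 3
3 | 8
5 | 1
9 | 5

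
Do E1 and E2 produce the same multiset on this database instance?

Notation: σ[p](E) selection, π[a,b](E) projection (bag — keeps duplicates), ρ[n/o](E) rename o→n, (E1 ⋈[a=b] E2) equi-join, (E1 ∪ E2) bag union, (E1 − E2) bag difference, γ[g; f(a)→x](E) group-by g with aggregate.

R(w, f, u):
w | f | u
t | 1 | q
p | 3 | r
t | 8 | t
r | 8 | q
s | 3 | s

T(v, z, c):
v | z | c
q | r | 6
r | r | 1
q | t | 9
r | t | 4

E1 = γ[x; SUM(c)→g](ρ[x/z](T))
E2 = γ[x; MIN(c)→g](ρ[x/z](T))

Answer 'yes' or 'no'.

E1 stepwise |·|:
  T → 4
  ρ[x/z](T) → 4
  γ[x; SUM(c)→g](ρ[x/z](T)) → 2
E2 stepwise |·|:
  T → 4
  ρ[x/z](T) → 4
  γ[x; MIN(c)→g](ρ[x/z](T)) → 2

E1 result:
x | g
r | 7
t | 13
E2 result:
x | g
r | 1
t | 4
Witness: ('r', 1) appears 0× in E1 but 1× in E2.

no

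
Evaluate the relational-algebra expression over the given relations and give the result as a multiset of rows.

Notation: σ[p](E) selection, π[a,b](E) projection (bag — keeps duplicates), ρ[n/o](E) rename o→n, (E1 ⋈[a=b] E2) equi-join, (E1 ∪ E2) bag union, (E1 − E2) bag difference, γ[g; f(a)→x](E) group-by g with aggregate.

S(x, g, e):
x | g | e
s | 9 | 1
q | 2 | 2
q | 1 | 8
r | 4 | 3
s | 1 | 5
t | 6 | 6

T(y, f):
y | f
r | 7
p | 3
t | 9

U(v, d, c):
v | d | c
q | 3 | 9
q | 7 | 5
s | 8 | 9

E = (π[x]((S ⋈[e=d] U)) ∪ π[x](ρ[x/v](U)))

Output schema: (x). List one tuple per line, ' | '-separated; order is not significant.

Per-node cardinality:
  S → 6
  U → 3
  (S ⋈[e=d] U) → 2
  π[x]((S ⋈[e=d] U)) → 2
  U → 3
  ρ[x/v](U) → 3
  π[x](ρ[x/v](U)) → 3
  (π[x]((S ⋈[e=d] U)) ∪ π[x](ρ[x/v](U))) → 5

== RESULT ==
x
q
q
q
r
s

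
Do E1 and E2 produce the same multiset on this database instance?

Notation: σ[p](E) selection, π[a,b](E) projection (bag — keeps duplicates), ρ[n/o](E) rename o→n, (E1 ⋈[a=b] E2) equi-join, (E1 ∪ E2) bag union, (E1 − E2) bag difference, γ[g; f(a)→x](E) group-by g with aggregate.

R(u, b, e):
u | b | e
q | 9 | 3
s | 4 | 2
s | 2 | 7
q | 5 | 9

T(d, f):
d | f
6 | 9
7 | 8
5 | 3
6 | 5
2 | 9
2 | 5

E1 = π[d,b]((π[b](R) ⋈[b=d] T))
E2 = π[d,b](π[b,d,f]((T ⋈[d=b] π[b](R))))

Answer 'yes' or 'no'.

E1 stepwise |·|:
  R → 4
  π[b](R) → 4
  T → 6
  (π[b](R) ⋈[b=d] T) → 3
  π[d,b]((π[b](R) ⋈[b=d] T)) → 3
E2 stepwise |·|:
  T → 6
  R → 4
  π[b](R) → 4
  (T ⋈[d=b] π[b](R)) → 3
  π[b,d,f]((T ⋈[d=b] π[b](R))) → 3
  π[d,b](π[b,d,f]((T ⋈[d=b] π[b](R)))) → 3

E1 and E2 produce the same multiset:
d | b
2 | 2
2 | 2
5 | 5

yes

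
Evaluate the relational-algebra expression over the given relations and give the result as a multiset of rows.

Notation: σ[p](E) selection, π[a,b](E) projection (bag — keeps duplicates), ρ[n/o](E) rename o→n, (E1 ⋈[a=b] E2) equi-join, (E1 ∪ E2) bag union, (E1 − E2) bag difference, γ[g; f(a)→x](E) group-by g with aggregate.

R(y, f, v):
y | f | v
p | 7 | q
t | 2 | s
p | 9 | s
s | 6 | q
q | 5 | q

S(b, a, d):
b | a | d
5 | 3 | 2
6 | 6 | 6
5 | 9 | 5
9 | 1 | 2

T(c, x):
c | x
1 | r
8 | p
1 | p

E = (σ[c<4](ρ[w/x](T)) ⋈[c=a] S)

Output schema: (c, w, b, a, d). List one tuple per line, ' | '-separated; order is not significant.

Per-node cardinality:
  T → 3
  ρ[w/x](T) → 3
  σ[c<4](ρ[w/x](T)) → 2
  S → 4
  (σ[c<4](ρ[w/x](T)) ⋈[c=a] S) → 2

== RESULT ==
c | w | b | a | d
1 | p | 9 | 1 | 2
1 | r | 9 | 1 | 2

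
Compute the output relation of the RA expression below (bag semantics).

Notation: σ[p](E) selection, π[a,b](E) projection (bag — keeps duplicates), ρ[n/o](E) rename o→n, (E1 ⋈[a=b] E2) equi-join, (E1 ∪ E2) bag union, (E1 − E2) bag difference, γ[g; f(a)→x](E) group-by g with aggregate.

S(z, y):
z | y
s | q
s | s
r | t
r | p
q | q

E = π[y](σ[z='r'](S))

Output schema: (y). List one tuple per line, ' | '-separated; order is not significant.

Per-node cardinality:
  S → 5
  σ[z='r'](S) → 2
  π[y](σ[z='r'](S)) → 2

== RESULT ==
y
p
t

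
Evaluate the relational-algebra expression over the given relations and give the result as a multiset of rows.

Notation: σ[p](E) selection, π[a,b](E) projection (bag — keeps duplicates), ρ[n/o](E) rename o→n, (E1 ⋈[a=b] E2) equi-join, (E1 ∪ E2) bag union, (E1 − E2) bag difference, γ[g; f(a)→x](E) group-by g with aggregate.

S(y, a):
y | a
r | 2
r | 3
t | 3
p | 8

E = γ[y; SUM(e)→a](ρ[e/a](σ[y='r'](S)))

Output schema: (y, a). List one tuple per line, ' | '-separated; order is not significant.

Per-node cardinality:
  S → 4
  σ[y='r'](S) → 2
  ρ[e/a](σ[y='r'](S)) → 2
  γ[y; SUM(e)→a](ρ[e/a](σ[y='r'](S))) → 1

== RESULT ==
y | a
r | 5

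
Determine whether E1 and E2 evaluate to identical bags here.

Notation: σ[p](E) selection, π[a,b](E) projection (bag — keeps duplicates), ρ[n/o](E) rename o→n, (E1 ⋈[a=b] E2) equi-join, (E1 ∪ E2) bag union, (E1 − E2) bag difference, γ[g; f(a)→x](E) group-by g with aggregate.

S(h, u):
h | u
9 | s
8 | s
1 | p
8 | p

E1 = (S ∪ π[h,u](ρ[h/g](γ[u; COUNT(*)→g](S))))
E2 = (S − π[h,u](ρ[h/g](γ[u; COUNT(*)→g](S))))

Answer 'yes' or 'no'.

E1 subexpression sizes:
  S → 4
  S → 4
  γ[u; COUNT(*)→g](S) → 2
  ρ[h/g](γ[u; COUNT(*)→g](S)) → 2
  π[h,u](ρ[h/g](γ[u; COUNT(*)→g](S))) → 2
  (S ∪ π[h,u](ρ[h/g](γ[u; COUNT(*)→g](S)))) → 6
E2 subexpression sizes:
  S → 4
  S → 4
  γ[u; COUNT(*)→g](S) → 2
  ρ[h/g](γ[u; COUNT(*)→g](S)) → 2
  π[h,u](ρ[h/g](γ[u; COUNT(*)→g](S))) → 2
  (S − π[h,u](ρ[h/g](γ[u; COUNT(*)→g](S)))) → 4

E1 result:
h | u
1 | p
2 | p
2 | s
8 | p
8 | s
9 | s
E2 result:
h | u
1 | p
8 | p
8 | s
9 | s
Witness: (2, 's') appears 1× in E1 but 0× in E2.

no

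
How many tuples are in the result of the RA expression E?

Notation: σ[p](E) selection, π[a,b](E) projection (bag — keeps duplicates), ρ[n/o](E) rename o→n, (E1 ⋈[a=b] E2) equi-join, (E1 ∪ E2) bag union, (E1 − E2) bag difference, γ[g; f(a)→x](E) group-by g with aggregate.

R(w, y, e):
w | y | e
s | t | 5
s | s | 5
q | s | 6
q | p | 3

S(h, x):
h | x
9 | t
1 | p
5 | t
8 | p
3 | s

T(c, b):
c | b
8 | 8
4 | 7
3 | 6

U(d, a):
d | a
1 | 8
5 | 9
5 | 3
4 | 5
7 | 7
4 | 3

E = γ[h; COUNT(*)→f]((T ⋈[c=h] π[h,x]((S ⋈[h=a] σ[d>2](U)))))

Row counts bottom-up:
  T → 3
  S → 5
  U → 6
  σ[d>2](U) → 5
  (S ⋈[h=a] σ[d>2](U)) → 4
  π[h,x]((S ⋈[h=a] σ[d>2](U))) → 4
  (T ⋈[c=h] π[h,x]((S ⋈[h=a] σ[d>2](U)))) → 2
  γ[h; COUNT(*)→f]((T ⋈[c=h] π[h,x]((S ⋈[h=a] σ[d>2](U))))) → 1

|E| = 1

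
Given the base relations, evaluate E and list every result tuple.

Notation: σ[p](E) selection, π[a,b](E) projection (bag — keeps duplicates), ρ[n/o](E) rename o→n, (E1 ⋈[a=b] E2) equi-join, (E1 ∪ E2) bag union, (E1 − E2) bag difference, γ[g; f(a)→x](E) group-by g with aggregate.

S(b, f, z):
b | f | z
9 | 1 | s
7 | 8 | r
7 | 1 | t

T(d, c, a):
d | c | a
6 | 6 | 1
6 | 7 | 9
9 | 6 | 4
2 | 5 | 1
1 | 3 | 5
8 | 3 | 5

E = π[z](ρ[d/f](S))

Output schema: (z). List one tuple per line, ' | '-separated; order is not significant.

Subexpression sizes:
  S → 3
  ρ[d/f](S) → 3
  π[z](ρ[d/f](S)) → 3

== RESULT ==
z
r
s
t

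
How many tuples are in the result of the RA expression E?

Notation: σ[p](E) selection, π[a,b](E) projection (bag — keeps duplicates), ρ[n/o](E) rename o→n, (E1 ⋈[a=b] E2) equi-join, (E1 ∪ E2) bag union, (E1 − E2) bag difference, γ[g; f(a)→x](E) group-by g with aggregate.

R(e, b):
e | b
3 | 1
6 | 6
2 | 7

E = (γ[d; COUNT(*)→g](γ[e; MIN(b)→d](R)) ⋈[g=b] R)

Subexpression sizes:
  R → 3
  γ[e; MIN(b)→d](R) → 3
  γ[d; COUNT(*)→g](γ[e; MIN(b)→d](R)) → 3
  R → 3
  (γ[d; COUNT(*)→g](γ[e; MIN(b)→d](R)) ⋈[g=b] R) → 3

|E| = 3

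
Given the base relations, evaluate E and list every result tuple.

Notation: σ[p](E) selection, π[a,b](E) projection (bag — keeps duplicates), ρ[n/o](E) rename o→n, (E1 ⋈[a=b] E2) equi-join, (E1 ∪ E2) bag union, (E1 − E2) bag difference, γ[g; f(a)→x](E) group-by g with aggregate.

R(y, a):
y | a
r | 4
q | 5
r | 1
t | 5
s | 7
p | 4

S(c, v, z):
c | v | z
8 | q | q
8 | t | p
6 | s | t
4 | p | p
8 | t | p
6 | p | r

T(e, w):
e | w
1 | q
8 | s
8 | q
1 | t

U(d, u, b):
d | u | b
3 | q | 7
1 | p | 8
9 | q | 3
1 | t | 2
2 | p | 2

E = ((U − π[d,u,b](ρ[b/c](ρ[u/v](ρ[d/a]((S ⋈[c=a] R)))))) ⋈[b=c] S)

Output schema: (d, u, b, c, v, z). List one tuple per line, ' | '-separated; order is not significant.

Subexpression sizes:
  U → 5
  S → 6
  R → 6
  (S ⋈[c=a] R) → 2
  ρ[d/a]((S ⋈[c=a] R)) → 2
  ρ[u/v](ρ[d/a]((S ⋈[c=a] R))) → 2
  ρ[b/c](ρ[u/v](ρ[d/a]((S ⋈[c=a] R)))) → 2
  π[d,u,b](ρ[b/c](ρ[u/v](ρ[d/a]((S ⋈[c=a] R))))) → 2
  (U − π[d,u,b](ρ[b/c](ρ[u/v](ρ[d/a]((S ⋈[c=a] R)))))) → 5
  S → 6
  ((U − π[d,u,b](ρ[b/c](ρ[u/v](ρ[d/a]((S ⋈[c=a] R)))))) ⋈[b=c] S) → 3

== RESULT ==
d | u | b | c | v | z
1 | p | 8 | 8 | q | q
1 | p | 8 | 8 | t | p
1 | p | 8 | 8 | t | p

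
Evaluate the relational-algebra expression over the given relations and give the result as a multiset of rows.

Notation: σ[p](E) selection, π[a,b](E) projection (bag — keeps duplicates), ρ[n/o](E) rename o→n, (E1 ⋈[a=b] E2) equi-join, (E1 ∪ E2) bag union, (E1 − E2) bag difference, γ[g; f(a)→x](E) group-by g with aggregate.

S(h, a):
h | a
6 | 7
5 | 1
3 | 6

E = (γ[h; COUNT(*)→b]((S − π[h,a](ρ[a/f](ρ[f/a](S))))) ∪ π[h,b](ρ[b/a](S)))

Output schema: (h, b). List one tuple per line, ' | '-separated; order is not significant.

Subexpression sizes:
  S → 3
  S → 3
  ρ[f/a](S) → 3
  ρ[a/f](ρ[f/a](S)) → 3
  π[h,a](ρ[a/f](ρ[f/a](S))) → 3
  (S − π[h,a](ρ[a/f](ρ[f/a](S)))) → 0
  γ[h; COUNT(*)→b]((S − π[h,a](ρ[a/f](ρ[f/a](S))))) → 0
  S → 3
  ρ[b/a](S) → 3
  π[h,b](ρ[b/a](S)) → 3
  (γ[h; COUNT(*)→b]((S − π[h,a](ρ[a/f](ρ[f/a](S))))) ∪ π[h,b](ρ[b/a](S))) → 3

== RESULT ==
h | b
3 | 6
5 | 1
6 | 7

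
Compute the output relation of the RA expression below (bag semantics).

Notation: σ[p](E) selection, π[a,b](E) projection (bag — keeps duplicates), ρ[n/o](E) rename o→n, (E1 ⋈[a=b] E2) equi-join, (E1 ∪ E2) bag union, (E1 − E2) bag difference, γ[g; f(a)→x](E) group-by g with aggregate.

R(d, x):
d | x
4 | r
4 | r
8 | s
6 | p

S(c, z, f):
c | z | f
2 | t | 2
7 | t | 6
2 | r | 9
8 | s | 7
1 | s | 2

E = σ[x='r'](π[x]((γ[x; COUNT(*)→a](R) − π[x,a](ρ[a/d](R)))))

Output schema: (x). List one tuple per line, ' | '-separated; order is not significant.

Row counts bottom-up:
  R → 4
  γ[x; COUNT(*)→a](R) → 3
  R → 4
  ρ[a/d](R) → 4
  π[x,a](ρ[a/d](R)) → 4
  (γ[x; COUNT(*)→a](R) − π[x,a](ρ[a/d](R))) → 3
  π[x]((γ[x; COUNT(*)→a](R) − π[x,a](ρ[a/d](R)))) → 3
  σ[x='r'](π[x]((γ[x; COUNT(*)→a](R) − π[x,a](ρ[a/d](R))))) → 1

== RESULT ==
x
r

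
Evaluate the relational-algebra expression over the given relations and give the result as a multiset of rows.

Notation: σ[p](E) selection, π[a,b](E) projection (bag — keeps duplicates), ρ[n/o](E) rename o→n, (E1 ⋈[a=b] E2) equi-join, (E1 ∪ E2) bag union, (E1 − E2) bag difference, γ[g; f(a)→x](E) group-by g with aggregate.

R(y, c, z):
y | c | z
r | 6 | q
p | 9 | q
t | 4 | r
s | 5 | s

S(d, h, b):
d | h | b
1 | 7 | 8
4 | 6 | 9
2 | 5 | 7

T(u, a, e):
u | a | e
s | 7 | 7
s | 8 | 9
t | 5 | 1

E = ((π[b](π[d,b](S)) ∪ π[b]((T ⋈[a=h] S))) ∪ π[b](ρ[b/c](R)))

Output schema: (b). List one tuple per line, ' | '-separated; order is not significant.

Row counts bottom-up:
  S → 3
  π[d,b](S) → 3
  π[b](π[d,b](S)) → 3
  T → 3
  S → 3
  (T ⋈[a=h] S) → 2
  π[b]((T ⋈[a=h] S)) → 2
  (π[b](π[d,b](S)) ∪ π[b]((T ⋈[a=h] S))) → 5
  R → 4
  ρ[b/c](R) → 4
  π[b](ρ[b/c](R)) → 4
  ((π[b](π[d,b](S)) ∪ π[b]((T ⋈[a=h] S))) ∪ π[b](ρ[b/c](R))) → 9

== RESULT ==
b
4
5
6
7
7
8
8
9
9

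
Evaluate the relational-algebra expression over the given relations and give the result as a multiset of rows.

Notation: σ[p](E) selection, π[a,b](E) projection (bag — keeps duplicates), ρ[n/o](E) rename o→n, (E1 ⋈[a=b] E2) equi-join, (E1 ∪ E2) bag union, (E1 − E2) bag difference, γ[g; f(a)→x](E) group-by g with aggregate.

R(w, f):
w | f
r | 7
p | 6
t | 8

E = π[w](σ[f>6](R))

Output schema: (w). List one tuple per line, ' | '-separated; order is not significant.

Stepwise |·|:
  R → 3
  σ[f>6](R) → 2
  π[w](σ[f>6](R)) → 2

== RESULT ==
w
r
t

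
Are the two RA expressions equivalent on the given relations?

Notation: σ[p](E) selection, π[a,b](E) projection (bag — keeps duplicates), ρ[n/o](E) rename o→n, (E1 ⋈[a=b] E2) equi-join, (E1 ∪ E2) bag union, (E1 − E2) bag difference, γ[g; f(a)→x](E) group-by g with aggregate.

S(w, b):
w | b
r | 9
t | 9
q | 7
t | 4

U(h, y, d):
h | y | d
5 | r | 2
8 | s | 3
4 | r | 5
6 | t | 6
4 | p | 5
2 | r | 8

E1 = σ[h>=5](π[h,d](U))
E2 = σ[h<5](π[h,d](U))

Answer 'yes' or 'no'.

E1 stepwise |·|:
  U → 6
  π[h,d](U) → 6
  σ[h>=5](π[h,d](U)) → 3
E2 stepwise |·|:
  U → 6
  π[h,d](U) → 6
  σ[h<5](π[h,d](U)) → 3

E1 result:
h | d
5 | 2
6 | 6
8 | 3
E2 result:
h | d
2 | 8
4 | 5
4 | 5
Witness: (8, 3) appears 1× in E1 but 0× in E2.

no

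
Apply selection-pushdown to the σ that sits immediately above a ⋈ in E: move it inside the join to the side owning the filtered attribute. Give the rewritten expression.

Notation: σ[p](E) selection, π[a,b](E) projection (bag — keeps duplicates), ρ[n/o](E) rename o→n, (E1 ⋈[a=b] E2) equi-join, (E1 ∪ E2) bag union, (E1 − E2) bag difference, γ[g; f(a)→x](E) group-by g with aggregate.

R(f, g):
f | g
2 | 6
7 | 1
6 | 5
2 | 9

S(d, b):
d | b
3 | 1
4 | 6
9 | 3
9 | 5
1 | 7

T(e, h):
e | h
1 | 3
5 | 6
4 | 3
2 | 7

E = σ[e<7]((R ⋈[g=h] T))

σ filters on e, owned by the right side.
E' = (R ⋈[g=h] σ[e<7](T))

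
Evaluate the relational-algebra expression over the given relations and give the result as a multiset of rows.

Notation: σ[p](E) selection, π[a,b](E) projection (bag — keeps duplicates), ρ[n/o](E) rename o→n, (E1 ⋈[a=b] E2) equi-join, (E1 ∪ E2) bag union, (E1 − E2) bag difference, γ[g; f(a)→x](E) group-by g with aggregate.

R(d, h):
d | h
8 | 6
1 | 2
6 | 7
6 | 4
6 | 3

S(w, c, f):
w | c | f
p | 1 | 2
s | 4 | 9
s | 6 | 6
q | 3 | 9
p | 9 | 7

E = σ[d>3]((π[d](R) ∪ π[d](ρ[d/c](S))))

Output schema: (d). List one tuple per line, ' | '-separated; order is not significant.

Subexpression sizes:
  R → 5
  π[d](R) → 5
  S → 5
  ρ[d/c](S) → 5
  π[d](ρ[d/c](S)) → 5
  (π[d](R) ∪ π[d](ρ[d/c](S))) → 10
  σ[d>3]((π[d](R) ∪ π[d](ρ[d/c](S)))) → 7

== RESULT ==
d
4
6
6
6
6
8
9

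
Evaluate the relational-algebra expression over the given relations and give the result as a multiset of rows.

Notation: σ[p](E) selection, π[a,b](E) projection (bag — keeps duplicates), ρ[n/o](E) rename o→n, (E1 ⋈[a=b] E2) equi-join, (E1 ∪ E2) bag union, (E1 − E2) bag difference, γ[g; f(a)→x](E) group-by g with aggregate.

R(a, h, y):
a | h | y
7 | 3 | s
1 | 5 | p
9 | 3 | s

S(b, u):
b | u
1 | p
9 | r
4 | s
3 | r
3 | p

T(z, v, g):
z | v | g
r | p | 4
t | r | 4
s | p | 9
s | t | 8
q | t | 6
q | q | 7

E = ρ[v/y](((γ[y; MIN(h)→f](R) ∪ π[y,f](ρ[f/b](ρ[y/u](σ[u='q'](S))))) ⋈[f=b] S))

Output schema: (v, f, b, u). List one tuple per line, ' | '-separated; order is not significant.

Row counts bottom-up:
  R → 3
  γ[y; MIN(h)→f](R) → 2
  S → 5
  σ[u='q'](S) → 0
  ρ[y/u](σ[u='q'](S)) → 0
  ρ[f/b](ρ[y/u](σ[u='q'](S))) → 0
  π[y,f](ρ[f/b](ρ[y/u](σ[u='q'](S)))) → 0
  (γ[y; MIN(h)→f](R) ∪ π[y,f](ρ[f/b](ρ[y/u](σ[u='q'](S))))) → 2
  S → 5
  ((γ[y; MIN(h)→f](R) ∪ π[y,f](ρ[f/b](ρ[y/u](σ[u='q'](S))))) ⋈[f=b] S) → 2
  ρ[v/y](((γ[y; MIN(h)→f](R) ∪ π[y,f](ρ[f/b](ρ[y/u](σ[u='q'](S))))) ⋈[f=b] S)) → 2

== RESULT ==
v | f | b | u
s | 3 | 3 | p
s | 3 | 3 | r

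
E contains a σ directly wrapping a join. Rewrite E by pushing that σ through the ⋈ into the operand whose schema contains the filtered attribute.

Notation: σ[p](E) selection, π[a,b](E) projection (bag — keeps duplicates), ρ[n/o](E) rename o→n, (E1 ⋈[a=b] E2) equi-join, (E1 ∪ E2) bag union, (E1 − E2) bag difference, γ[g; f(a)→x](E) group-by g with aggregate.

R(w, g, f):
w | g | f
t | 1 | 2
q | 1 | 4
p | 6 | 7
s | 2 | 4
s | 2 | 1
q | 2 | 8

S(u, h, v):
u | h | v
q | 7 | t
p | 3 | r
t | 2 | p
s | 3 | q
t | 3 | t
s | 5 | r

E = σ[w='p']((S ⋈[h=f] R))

σ filters on w, owned by the right side.
E' = (S ⋈[h=f] σ[w='p'](R))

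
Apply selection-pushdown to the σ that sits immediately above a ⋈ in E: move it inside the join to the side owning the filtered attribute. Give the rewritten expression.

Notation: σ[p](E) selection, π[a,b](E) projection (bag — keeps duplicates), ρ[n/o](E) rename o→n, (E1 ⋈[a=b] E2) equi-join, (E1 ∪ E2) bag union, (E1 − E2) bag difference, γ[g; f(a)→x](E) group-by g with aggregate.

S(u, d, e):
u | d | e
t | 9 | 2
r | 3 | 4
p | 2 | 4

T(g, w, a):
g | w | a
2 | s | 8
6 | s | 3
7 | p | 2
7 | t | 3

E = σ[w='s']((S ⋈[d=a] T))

σ filters on w, owned by the right side.
E' = (S ⋈[d=a] σ[w='s'](T))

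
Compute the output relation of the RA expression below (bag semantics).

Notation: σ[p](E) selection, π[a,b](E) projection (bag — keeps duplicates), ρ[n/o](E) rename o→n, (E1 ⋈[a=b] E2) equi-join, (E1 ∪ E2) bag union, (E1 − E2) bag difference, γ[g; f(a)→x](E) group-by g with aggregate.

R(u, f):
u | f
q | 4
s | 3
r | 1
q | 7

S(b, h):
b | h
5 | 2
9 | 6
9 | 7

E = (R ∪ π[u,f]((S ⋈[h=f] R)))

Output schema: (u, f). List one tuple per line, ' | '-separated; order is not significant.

Subexpression sizes:
  R → 4
  S → 3
  R → 4
  (S ⋈[h=f] R) → 1
  π[u,f]((S ⋈[h=f] R)) → 1
  (R ∪ π[u,f]((S ⋈[h=f] R))) → 5

== RESULT ==
u | f
q | 4
q | 7
q | 7
r | 1
s | 3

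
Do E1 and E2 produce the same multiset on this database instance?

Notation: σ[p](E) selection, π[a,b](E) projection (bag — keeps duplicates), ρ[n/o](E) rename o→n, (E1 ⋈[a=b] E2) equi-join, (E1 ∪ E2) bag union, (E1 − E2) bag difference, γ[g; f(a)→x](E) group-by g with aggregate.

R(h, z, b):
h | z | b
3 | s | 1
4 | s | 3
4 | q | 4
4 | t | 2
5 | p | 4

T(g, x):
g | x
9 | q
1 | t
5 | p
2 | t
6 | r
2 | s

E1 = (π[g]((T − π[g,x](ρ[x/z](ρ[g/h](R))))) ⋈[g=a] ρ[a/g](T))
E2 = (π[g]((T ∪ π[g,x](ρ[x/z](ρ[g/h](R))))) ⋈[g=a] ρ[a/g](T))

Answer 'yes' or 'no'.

E1 subexpression sizes:
  T → 6
  R → 5
  ρ[g/h](R) → 5
  ρ[x/z](ρ[g/h](R)) → 5
  π[g,x](ρ[x/z](ρ[g/h](R))) → 5
  (T − π[g,x](ρ[x/z](ρ[g/h](R)))) → 5
  π[g]((T − π[g,x](ρ[x/z](ρ[g/h](R))))) → 5
  T → 6
  ρ[a/g](T) → 6
  (π[g]((T − π[g,x](ρ[x/z](ρ[g/h](R))))) ⋈[g=a] ρ[a/g](T)) → 7
E2 subexpression sizes:
  T → 6
  R → 5
  ρ[g/h](R) → 5
  ρ[x/z](ρ[g/h](R)) → 5
  π[g,x](ρ[x/z](ρ[g/h](R))) → 5
  (T ∪ π[g,x](ρ[x/z](ρ[g/h](R)))) → 11
  π[g]((T ∪ π[g,x](ρ[x/z](ρ[g/h](R))))) → 11
  T → 6
  ρ[a/g](T) → 6
  (π[g]((T ∪ π[g,x](ρ[x/z](ρ[g/h](R))))) ⋈[g=a] ρ[a/g](T)) → 9

E1 result:
g | a | x
1 | 1 | t
2 | 2 | s
2 | 2 | s
2 | 2 | t
2 | 2 | t
6 | 6 | r
9 | 9 | q
E2 result:
g | a | x
1 | 1 | t
2 | 2 | s
2 | 2 | s
2 | 2 | t
2 | 2 | t
5 | 5 | p
5 | 5 | p
6 | 6 | r
9 | 9 | q
Witness: (5, 5, 'p') appears 0× in E1 but 2× in E2.

no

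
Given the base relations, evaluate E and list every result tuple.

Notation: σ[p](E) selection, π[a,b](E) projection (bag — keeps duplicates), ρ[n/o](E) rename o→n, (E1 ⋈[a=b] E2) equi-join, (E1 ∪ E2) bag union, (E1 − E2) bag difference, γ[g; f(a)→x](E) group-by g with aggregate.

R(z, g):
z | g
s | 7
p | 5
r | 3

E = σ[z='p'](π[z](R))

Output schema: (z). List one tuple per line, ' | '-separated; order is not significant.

Subexpression sizes:
  R → 3
  π[z](R) → 3
  σ[z='p'](π[z](R)) → 1

== RESULT ==
z
p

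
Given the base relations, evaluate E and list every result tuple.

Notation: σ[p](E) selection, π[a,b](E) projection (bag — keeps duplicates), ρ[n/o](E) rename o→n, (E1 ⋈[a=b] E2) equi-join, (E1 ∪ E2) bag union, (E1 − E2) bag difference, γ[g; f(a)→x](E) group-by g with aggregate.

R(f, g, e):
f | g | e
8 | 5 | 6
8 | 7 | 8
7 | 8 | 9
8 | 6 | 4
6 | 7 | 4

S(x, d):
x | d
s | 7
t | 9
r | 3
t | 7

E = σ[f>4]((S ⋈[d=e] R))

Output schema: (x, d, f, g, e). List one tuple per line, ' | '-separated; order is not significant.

Subexpression sizes:
  S → 4
  R → 5
  (S ⋈[d=e] R) → 1
  σ[f>4]((S ⋈[d=e] R)) → 1

== RESULT ==
x | d | f | g | e
t | 9 | 7 | 8 | 9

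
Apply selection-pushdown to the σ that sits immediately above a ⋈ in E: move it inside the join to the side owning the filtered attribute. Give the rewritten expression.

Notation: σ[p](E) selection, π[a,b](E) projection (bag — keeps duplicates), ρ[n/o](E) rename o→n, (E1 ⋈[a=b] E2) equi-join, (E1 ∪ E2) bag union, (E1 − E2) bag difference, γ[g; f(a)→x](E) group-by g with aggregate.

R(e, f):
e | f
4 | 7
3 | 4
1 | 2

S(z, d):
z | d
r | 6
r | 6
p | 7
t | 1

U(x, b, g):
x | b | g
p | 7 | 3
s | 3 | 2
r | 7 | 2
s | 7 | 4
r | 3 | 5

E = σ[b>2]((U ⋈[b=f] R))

σ filters on b, owned by the left side.
E' = (σ[b>2](U) ⋈[b=f] R)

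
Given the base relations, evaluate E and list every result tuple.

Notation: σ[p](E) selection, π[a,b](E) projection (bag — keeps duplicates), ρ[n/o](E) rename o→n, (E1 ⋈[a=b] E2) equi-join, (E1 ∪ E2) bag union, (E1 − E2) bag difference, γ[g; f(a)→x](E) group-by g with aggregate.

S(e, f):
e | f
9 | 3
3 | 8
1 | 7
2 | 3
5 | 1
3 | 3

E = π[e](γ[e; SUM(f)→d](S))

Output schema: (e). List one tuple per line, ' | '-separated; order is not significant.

Subexpression sizes:
  S → 6
  γ[e; SUM(f)→d](S) → 5
  π[e](γ[e; SUM(f)→d](S)) → 5

== RESULT ==
e
1
2
3
5
9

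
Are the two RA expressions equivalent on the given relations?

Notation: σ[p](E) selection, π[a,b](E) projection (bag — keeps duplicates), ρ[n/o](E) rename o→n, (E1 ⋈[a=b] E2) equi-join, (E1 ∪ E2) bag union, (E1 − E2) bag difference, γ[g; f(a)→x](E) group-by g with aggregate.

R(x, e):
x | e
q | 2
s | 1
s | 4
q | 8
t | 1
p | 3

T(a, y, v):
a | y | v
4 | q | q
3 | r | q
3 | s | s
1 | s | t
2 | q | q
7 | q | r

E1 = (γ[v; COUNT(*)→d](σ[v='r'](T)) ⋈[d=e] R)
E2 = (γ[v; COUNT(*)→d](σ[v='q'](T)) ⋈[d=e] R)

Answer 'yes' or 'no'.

E1 row counts bottom-up:
  T → 6
  σ[v='r'](T) → 1
  γ[v; COUNT(*)→d](σ[v='r'](T)) → 1
  R → 6
  (γ[v; COUNT(*)→d](σ[v='r'](T)) ⋈[d=e] R) → 2
E2 row counts bottom-up:
  T → 6
  σ[v='q'](T) → 3
  γ[v; COUNT(*)→d](σ[v='q'](T)) → 1
  R → 6
  (γ[v; COUNT(*)→d](σ[v='q'](T)) ⋈[d=e] R) → 1

E1 result:
v | d | x | e
r | 1 | s | 1
r | 1 | t | 1
E2 result:
v | d | x | e
q | 3 | p | 3
Witness: ('r', 1, 's', 1) appears 1× in E1 but 0× in E2.

no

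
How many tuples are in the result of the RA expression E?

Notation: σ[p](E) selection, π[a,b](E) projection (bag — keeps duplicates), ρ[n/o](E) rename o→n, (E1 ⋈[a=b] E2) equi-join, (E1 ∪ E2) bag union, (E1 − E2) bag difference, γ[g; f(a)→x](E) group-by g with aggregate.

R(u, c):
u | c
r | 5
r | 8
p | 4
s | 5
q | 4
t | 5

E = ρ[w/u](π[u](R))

Per-node cardinality:
  R → 6
  π[u](R) → 6
  ρ[w/u](π[u](R)) → 6

|E| = 6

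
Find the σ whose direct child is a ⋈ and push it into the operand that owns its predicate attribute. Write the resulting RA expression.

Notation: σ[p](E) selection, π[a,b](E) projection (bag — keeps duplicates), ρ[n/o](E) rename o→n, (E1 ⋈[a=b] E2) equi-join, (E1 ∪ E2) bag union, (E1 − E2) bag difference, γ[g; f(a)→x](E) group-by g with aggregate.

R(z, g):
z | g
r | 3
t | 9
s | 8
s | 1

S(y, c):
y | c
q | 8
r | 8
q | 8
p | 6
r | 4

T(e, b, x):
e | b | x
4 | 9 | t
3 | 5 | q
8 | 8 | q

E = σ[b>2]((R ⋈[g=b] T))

σ filters on b, owned by the right side.
E' = (R ⋈[g=b] σ[b>2](T))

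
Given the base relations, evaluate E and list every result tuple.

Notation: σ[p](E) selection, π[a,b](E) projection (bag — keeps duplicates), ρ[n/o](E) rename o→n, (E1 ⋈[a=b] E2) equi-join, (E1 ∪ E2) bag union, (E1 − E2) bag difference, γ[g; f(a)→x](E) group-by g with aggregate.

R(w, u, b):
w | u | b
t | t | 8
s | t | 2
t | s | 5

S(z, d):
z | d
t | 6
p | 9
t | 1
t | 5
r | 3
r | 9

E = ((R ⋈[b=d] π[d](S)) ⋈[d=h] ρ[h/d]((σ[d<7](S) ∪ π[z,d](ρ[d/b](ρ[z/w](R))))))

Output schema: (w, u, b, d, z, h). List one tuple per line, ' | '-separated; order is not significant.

Subexpression sizes:
  R → 3
  S → 6
  π[d](S) → 6
  (R ⋈[b=d] π[d](S)) → 1
  S → 6
  σ[d<7](S) → 4
  R → 3
  ρ[z/w](R) → 3
  ρ[d/b](ρ[z/w](R)) → 3
  π[z,d](ρ[d/b](ρ[z/w](R))) → 3
  (σ[d<7](S) ∪ π[z,d](ρ[d/b](ρ[z/w](R)))) → 7
  ρ[h/d]((σ[d<7](S) ∪ π[z,d](ρ[d/b](ρ[z/w](R))))) → 7
  ((R ⋈[b=d] π[d](S)) ⋈[d=h] ρ[h/d]((σ[d<7](S) ∪ π[z,d](ρ[d/b](ρ[z/w](R)))))) → 2

== RESULT ==
w | u | b | d | z | h
t | s | 5 | 5 | t | 5
t | s | 5 | 5 | t | 5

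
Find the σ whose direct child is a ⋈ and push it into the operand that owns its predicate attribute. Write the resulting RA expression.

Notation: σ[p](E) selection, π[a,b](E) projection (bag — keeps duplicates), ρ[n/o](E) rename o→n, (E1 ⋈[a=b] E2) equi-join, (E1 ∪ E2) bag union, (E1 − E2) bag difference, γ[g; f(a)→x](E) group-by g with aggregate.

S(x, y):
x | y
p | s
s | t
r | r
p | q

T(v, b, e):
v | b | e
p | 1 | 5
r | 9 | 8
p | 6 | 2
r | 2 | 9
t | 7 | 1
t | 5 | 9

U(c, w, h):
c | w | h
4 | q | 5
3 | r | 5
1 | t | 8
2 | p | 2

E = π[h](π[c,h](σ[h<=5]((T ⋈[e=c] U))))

σ filters on h, owned by the right side.
E' = π[h](π[c,h]((T ⋈[e=c] σ[h<=5](U))))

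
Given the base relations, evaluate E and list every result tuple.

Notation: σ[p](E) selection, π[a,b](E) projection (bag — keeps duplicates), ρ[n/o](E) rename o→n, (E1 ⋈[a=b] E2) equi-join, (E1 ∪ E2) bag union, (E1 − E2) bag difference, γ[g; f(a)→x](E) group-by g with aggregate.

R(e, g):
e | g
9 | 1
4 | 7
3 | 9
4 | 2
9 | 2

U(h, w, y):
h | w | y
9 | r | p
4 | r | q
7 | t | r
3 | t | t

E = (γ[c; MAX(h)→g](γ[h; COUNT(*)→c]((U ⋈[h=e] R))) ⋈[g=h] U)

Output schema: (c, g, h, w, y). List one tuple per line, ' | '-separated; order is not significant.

Subexpression sizes:
  U → 4
  R → 5
  (U ⋈[h=e] R) → 5
  γ[h; COUNT(*)→c]((U ⋈[h=e] R)) → 3
  γ[c; MAX(h)→g](γ[h; COUNT(*)→c]((U ⋈[h=e] R))) → 2
  U → 4
  (γ[c; MAX(h)→g](γ[h; COUNT(*)→c]((U ⋈[h=e] R))) ⋈[g=h] U) → 2

== RESULT ==
c | g | h | w | y
1 | 3 | 3 | t | t
2 | 9 | 9 | r | p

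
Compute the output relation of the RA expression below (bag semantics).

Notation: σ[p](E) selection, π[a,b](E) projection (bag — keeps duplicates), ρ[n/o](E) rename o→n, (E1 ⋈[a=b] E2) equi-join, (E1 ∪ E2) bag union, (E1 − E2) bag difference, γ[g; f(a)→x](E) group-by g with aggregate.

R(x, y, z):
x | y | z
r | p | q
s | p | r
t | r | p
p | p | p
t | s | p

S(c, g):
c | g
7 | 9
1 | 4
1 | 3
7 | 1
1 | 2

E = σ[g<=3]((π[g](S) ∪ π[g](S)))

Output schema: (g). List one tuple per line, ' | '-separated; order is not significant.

Row counts bottom-up:
  S → 5
  π[g](S) → 5
  S → 5
  π[g](S) → 5
  (π[g](S) ∪ π[g](S)) → 10
  σ[g<=3]((π[g](S) ∪ π[g](S))) → 6

== RESULT ==
g
1
1
2
2
3
3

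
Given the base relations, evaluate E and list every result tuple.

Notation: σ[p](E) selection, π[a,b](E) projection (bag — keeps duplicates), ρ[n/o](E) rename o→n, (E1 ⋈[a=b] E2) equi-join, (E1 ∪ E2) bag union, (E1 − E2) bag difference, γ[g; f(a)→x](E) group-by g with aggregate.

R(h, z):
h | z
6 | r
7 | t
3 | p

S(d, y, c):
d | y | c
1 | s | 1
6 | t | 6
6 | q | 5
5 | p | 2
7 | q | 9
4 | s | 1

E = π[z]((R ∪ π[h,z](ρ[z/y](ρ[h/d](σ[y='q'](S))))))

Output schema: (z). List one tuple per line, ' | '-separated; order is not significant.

Row counts bottom-up:
  R → 3
  S → 6
  σ[y='q'](S) → 2
  ρ[h/d](σ[y='q'](S)) → 2
  ρ[z/y](ρ[h/d](σ[y='q'](S))) → 2
  π[h,z](ρ[z/y](ρ[h/d](σ[y='q'](S)))) → 2
  (R ∪ π[h,z](ρ[z/y](ρ[h/d](σ[y='q'](S))))) → 5
  π[z]((R ∪ π[h,z](ρ[z/y](ρ[h/d](σ[y='q'](S)))))) → 5

== RESULT ==
z
p
q
q
r
t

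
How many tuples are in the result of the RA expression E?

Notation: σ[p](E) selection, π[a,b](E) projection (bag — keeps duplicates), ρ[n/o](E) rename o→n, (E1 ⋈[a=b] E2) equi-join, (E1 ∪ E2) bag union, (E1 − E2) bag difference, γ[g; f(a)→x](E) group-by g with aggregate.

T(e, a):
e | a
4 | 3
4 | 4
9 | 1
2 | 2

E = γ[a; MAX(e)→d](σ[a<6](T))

Stepwise |·|:
  T → 4
  σ[a<6](T) → 4
  γ[a; MAX(e)→d](σ[a<6](T)) → 4

|E| = 4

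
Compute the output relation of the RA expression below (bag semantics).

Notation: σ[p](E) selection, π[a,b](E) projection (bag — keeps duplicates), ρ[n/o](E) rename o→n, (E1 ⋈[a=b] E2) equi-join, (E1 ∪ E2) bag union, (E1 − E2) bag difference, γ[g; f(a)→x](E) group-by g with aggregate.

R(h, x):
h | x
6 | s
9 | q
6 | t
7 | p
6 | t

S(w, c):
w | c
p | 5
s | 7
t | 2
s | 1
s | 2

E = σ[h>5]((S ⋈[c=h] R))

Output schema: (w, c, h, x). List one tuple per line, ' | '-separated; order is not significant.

Subexpression sizes:
  S → 5
  R → 5
  (S ⋈[c=h] R) → 1
  σ[h>5]((S ⋈[c=h] R)) → 1

== RESULT ==
w | c | h | x
s | 7 | 7 | p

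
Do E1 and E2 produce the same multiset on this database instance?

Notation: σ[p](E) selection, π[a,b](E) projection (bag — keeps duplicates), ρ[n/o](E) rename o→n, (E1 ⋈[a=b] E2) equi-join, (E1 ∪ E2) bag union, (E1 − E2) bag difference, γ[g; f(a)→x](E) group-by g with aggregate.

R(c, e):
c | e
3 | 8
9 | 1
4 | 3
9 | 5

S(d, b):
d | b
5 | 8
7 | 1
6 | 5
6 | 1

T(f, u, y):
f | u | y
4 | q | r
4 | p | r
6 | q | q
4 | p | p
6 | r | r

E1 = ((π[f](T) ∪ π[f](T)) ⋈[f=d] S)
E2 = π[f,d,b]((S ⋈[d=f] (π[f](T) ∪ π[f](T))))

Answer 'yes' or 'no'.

E1 per-node cardinality:
  T → 5
  π[f](T) → 5
  T → 5
  π[f](T) → 5
  (π[f](T) ∪ π[f](T)) → 10
  S → 4
  ((π[f](T) ∪ π[f](T)) ⋈[f=d] S) → 8
E2 per-node cardinality:
  S → 4
  T → 5
  π[f](T) → 5
  T → 5
  π[f](T) → 5
  (π[f](T) ∪ π[f](T)) → 10
  (S ⋈[d=f] (π[f](T) ∪ π[f](T))) → 8
  π[f,d,b]((S ⋈[d=f] (π[f](T) ∪ π[f](T)))) → 8

E1 and E2 produce the same multiset:
f | d | b
6 | 6 | 1
6 | 6 | 1
6 | 6 | 1
6 | 6 | 1
6 | 6 | 5
6 | 6 | 5
6 | 6 | 5
6 | 6 | 5

yes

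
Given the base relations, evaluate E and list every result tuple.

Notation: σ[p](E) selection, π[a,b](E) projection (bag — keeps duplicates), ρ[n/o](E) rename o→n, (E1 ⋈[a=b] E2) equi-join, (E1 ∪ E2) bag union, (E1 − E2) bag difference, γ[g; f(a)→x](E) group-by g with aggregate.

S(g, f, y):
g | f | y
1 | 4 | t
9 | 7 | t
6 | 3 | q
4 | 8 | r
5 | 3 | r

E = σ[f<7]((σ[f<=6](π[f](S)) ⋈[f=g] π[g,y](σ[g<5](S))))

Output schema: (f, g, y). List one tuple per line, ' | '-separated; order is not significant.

Row counts bottom-up:
  S → 5
  π[f](S) → 5
  σ[f<=6](π[f](S)) → 3
  S → 5
  σ[g<5](S) → 2
  π[g,y](σ[g<5](S)) → 2
  (σ[f<=6](π[f](S)) ⋈[f=g] π[g,y](σ[g<5](S))) → 1
  σ[f<7]((σ[f<=6](π[f](S)) ⋈[f=g] π[g,y](σ[g<5](S)))) → 1

== RESULT ==
f | g | y
4 | 4 | r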